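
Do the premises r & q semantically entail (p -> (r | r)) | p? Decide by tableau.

Initial set: {(r & q); ~((p -> (r | r)) | p)}.
(r & q): α-rule — add r, q.
~((p -> (r | r)) | p): α-rule — add ~(p -> (r | r)), ~p.
~(p -> (r | r)): α-rule — add p, ~(r | r).
× closes — contains both p and ~p.
All 1 branch closes.
Every branch closed, so the premises entail the conclusion.

Yes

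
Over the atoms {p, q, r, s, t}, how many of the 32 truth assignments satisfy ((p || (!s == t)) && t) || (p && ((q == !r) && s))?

Initial set: {(((p || (!s == t)) && t) || (p && ((q == !r) && s)))}.
(((p || (!s == t)) && t) || (p && ((q == !r) && s))): β-rule — branch into ((p || (!s == t)) && t)  //  (p && ((q == !r) && s)).
  branch 1 (add ((p || (!s == t)) && t)):
    ((p || (!s == t)) && t): α-rule — add (p || (!s == t)), t.
    (p || (!s == t)): β-rule — branch into p  //  (!s == t).
      branch 1.1 (add p):
        ○ open, literals {p=1, t=1}.
      branch 1.2 (add (!s == t)):
        (!s == t): β-rule — branch into !s, t  //  !!s, !t.
          branch 1.2.1 (add !s, t):
            ○ open, literals {s=0, t=1}.
          branch 1.2.2 (add !!s, !t):
            × closes — contains both t and !t.
  branch 2 (add (p && ((q == !r) && s))):
    (p && ((q == !r) && s)): α-rule — add p, ((q == !r) && s).
    ((q == !r) && s): α-rule — add (q == !r), s.
    (q == !r): β-rule — branch into q, !r  //  !q, !!r.
      branch 2.1 (add q, !r):
        ○ open, literals {p=1, q=1, r=0, s=1}.
      branch 2.2 (add !q, !!r):
        ○ open, literals {p=1, q=0, r=1, s=1}.
1 branch closed, 4 open.
Each open branch fixes some atoms; the unmentioned ones are free. Counting distinct full assignments: branch {p=1, t=1} (q, r, s) contributes 8 new; branch {s=0, t=1} (p, q, r) contributes 4 new; branch {p=1, q=1, r=0, s=1} (t) contributes 1 new; branch {p=1, q=0, r=1, s=1} (t) contributes 1 new. Total: 14.

14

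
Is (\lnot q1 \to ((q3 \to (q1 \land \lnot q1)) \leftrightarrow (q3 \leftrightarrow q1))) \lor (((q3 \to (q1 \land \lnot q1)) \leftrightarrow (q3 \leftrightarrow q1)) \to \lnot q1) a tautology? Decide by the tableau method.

Valid

Assume the negation and expand:
Initial set: {F ((\lnot q1 \to ((q3 \to (q1 \land \lnot q1)) \leftrightarrow (q3 \leftrightarrow q1))) \lor (((q3 \to (q1 \land \lnot q1)) \leftrightarrow (q3 \leftrightarrow q1)) \to \lnot q1))}.
F ((\lnot q1 \to ((q3 \to (q1 \land \lnot q1)) \leftrightarrow (q3 \leftrightarrow q1))) \lor (((q3 \to (q1 \land \lnot q1)) \leftrightarrow (q3 \leftrightarrow q1)) \to \lnot q1)): α-rule — add F (\lnot q1 \to ((q3 \to (q1 \land \lnot q1)) \leftrightarrow (q3 \leftrightarrow q1))), F (((q3 \to (q1 \land \lnot q1)) \leftrightarrow (q3 \leftrightarrow q1)) \to \lnot q1).
F (\lnot q1 \to ((q3 \to (q1 \land \lnot q1)) \leftrightarrow (q3 \leftrightarrow q1))): α-rule — add T \lnot q1, F ((q3 \to (q1 \land \lnot q1)) \leftrightarrow (q3 \leftrightarrow q1)).
F (((q3 \to (q1 \land \lnot q1)) \leftrightarrow (q3 \leftrightarrow q1)) \to \lnot q1): α-rule — add T ((q3 \to (q1 \land \lnot q1)) \leftrightarrow (q3 \leftrightarrow q1)), F \lnot q1.
× closes — contains both q1 and \lnot q1.
All 1 branch closes.
Every branch closed, so the negation is unsatisfiable and the formula is valid.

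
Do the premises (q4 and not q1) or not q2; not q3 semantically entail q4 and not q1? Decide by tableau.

Initial set: {T ((q4 and not q1) or not q2); T not q3; F (q4 and not q1)}.
T ((q4 and not q1) or not q2): β-rule — branch into T (q4 and not q1)  //  T not q2.
  branch 1 (add T (q4 and not q1)):
    T (q4 and not q1): α-rule — add T q4, T not q1.
    F (q4 and not q1): β-rule — branch into F q4  //  F not q1.
      branch 1.1 (add F q4):
        × closes — contains both q4 and not q4.
      branch 1.2 (add F not q1):
        × closes — contains both q1 and not q1.
  branch 2 (add T not q2):
    F (q4 and not q1): β-rule — branch into F q4  //  F not q1.
      branch 2.1 (add F q4):
        ○ open, literals {q2=0, q3=0, q4=0}.
      branch 2.2 (add F not q1):
        ○ open, literals {q1=1, q2=0, q3=0}.
2 branches closed, 2 open.
An open branch gives a countermodel: q2=0, q3=0, q4=0 (unmentioned atoms arbitrary); the premises hold there but the conclusion fails.

No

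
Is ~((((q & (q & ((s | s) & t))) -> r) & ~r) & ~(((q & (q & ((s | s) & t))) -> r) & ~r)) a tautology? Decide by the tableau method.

Assume the negation and expand:
Initial set: {~~((((q & (q & ((s | s) & t))) -> r) & ~r) & ~(((q & (q & ((s | s) & t))) -> r) & ~r))}.
~~((((q & (q & ((s | s) & t))) -> r) & ~r) & ~(((q & (q & ((s | s) & t))) -> r) & ~r)): α-rule — add (((q & (q & ((s | s) & t))) -> r) & ~r), ~(((q & (q & ((s | s) & t))) -> r) & ~r).
(((q & (q & ((s | s) & t))) -> r) & ~r): α-rule — add ((q & (q & ((s | s) & t))) -> r), ~r.
~(((q & (q & ((s | s) & t))) -> r) & ~r): β-rule — branch into ~((q & (q & ((s | s) & t))) -> r)  //  ~~r.
  branch 1 (add ~((q & (q & ((s | s) & t))) -> r)):
    ~((q & (q & ((s | s) & t))) -> r): α-rule — add (q & (q & ((s | s) & t))), ~r.
    (q & (q & ((s | s) & t))): α-rule — add q, (q & ((s | s) & t)).
    (q & ((s | s) & t)): α-rule — add q, ((s | s) & t).
    ((s | s) & t): α-rule — add (s | s), t.
    ((q & (q & ((s | s) & t))) -> r): β-rule — branch into ~(q & (q & ((s | s) & t)))  //  r.
      branch 1.1 (add ~(q & (q & ((s | s) & t)))):
        (s | s): β-rule — branch into s  //  s.
          branch 1.1.1 (add s):
            ~(q & (q & ((s | s) & t))): β-rule — branch into ~q  //  ~(q & ((s | s) & t)).
              branch 1.1.1.1 (add ~q):
                × closes — contains both q and ~q.
              branch 1.1.1.2 (add ~(q & ((s | s) & t))):
                ~(q & ((s | s) & t)): β-rule — branch into ~q  //  ~((s | s) & t).
                  branch 1.1.1.2.1 (add ~q):
                    × closes — contains both q and ~q.
                  branch 1.1.1.2.2 (add ~((s | s) & t)):
                    ~((s | s) & t): β-rule — branch into ~(s | s)  //  ~t.
                      branch 1.1.1.2.2.1 (add ~(s | s)):
                        ~(s | s): α-rule — add ~s, ~s.
                        × closes — contains both s and ~s.
                      branch 1.1.1.2.2.2 (add ~t):
                        × closes — contains both t and ~t.
          branch 1.1.2 (add s):
            ~(q & (q & ((s | s) & t))): β-rule — branch into ~q  //  ~(q & ((s | s) & t)).
              branch 1.1.2.1 (add ~q):
                × closes — contains both q and ~q.
              branch 1.1.2.2 (add ~(q & ((s | s) & t))):
                ~(q & ((s | s) & t)): β-rule — branch into ~q  //  ~((s | s) & t).
                  branch 1.1.2.2.1 (add ~q):
                    × closes — contains both q and ~q.
                  branch 1.1.2.2.2 (add ~((s | s) & t)):
                    ~((s | s) & t): β-rule — branch into ~(s | s)  //  ~t.
                      branch 1.1.2.2.2.1 (add ~(s | s)):
                        ~(s | s): α-rule — add ~s, ~s.
                        × closes — contains both s and ~s.
                      branch 1.1.2.2.2.2 (add ~t):
                        × closes — contains both t and ~t.
      branch 1.2 (add r):
        × closes — contains both r and ~r.
  branch 2 (add ~~r):
    × closes — contains both r and ~r.
All 10 branches close.
Every branch closed, so the negation is unsatisfiable and the formula is valid.

Valid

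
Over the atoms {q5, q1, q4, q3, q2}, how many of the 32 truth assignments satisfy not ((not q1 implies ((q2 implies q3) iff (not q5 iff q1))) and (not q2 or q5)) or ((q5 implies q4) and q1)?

22

Initial set: {T (not ((not q1 implies ((q2 implies q3) iff (not q5 iff q1))) and (not q2 or q5)) or ((q5 implies q4) and q1))}.
T (not ((not q1 implies ((q2 implies q3) iff (not q5 iff q1))) and (not q2 or q5)) or ((q5 implies q4) and q1)): β-rule — branch into T not ((not q1 implies ((q2 implies q3) iff (not q5 iff q1))) and (not q2 or q5))  //  T ((q5 implies q4) and q1).
  branch 1 (add T not ((not q1 implies ((q2 implies q3) iff (not q5 iff q1))) and (not q2 or q5))):
    T not ((not q1 implies ((q2 implies q3) iff (not q5 iff q1))) and (not q2 or q5)): β-rule — branch into F (not q1 implies ((q2 implies q3) iff (not q5 iff q1)))  //  F (not q2 or q5).
      branch 1.1 (add F (not q1 implies ((q2 implies q3) iff (not q5 iff q1)))):
        F (not q1 implies ((q2 implies q3) iff (not q5 iff q1))): α-rule — add T not q1, F ((q2 implies q3) iff (not q5 iff q1)).
        F ((q2 implies q3) iff (not q5 iff q1)): β-rule — branch into T (q2 implies q3), F (not q5 iff q1)  //  F (q2 implies q3), T (not q5 iff q1).
          branch 1.1.1 (add T (q2 implies q3), F (not q5 iff q1)):
            T (q2 implies q3): β-rule — branch into F q2  //  T q3.
              branch 1.1.1.1 (add F q2):
                F (not q5 iff q1): β-rule — branch into T not q5, F q1  //  F not q5, T q1.
                  branch 1.1.1.1.1 (add T not q5, F q1):
                    ○ open, literals {q1=0, q2=0, q5=0}.
                  branch 1.1.1.1.2 (add F not q5, T q1):
                    × closes — contains both q1 and not q1.
              branch 1.1.1.2 (add T q3):
                F (not q5 iff q1): β-rule — branch into T not q5, F q1  //  F not q5, T q1.
                  branch 1.1.1.2.1 (add T not q5, F q1):
                    ○ open, literals {q1=0, q3=1, q5=0}.
                  branch 1.1.1.2.2 (add F not q5, T q1):
                    × closes — contains both q1 and not q1.
          branch 1.1.2 (add F (q2 implies q3), T (not q5 iff q1)):
            F (q2 implies q3): α-rule — add T q2, F q3.
            T (not q5 iff q1): β-rule — branch into T not q5, T q1  //  F not q5, F q1.
              branch 1.1.2.1 (add T not q5, T q1):
                × closes — contains both q1 and not q1.
              branch 1.1.2.2 (add F not q5, F q1):
                ○ open, literals {q1=0, q2=1, q3=0, q5=1}.
      branch 1.2 (add F (not q2 or q5)):
        F (not q2 or q5): α-rule — add F not q2, F q5.
        ○ open, literals {q2=1, q5=0}.
  branch 2 (add T ((q5 implies q4) and q1)):
    T ((q5 implies q4) and q1): α-rule — add T (q5 implies q4), T q1.
    T (q5 implies q4): β-rule — branch into F q5  //  T q4.
      branch 2.1 (add F q5):
        ○ open, literals {q1=1, q5=0}.
      branch 2.2 (add T q4):
        ○ open, literals {q1=1, q4=1}.
3 branches closed, 6 open.
Each open branch fixes some atoms; the unmentioned ones are free. Counting distinct full assignments: branch {q1=0, q2=0, q5=0} (q4, q3) contributes 4 new; branch {q1=0, q3=1, q5=0} (q4, q2) contributes 2 new; branch {q1=0, q2=1, q3=0, q5=1} (q4) contributes 2 new; branch {q2=1, q5=0} (q1, q4, q3) contributes 6 new; branch {q1=1, q5=0} (q4, q3, q2) contributes 4 new; branch {q1=1, q4=1} (q5, q3, q2) contributes 4 new. Total: 22.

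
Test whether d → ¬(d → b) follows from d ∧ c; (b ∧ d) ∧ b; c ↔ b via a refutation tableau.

No

Initial set: {(d ∧ c); ((b ∧ d) ∧ b); (c ↔ b); ¬(d → ¬(d → b))}.
(d ∧ c): α-rule — add d, c.
((b ∧ d) ∧ b): α-rule — add (b ∧ d), b.
¬(d → ¬(d → b)): α-rule — add d, ¬¬(d → b).
(b ∧ d): α-rule — add b, d.
(c ↔ b): β-rule — branch into c, b  //  ¬c, ¬b.
  branch 1 (add c, b):
    ¬¬(d → b): β-rule — branch into ¬d  //  b.
      branch 1.1 (add ¬d):
        × closes — contains both d and ¬d.
      branch 1.2 (add b):
        ○ open, literals {b=true, c=true, d=true}.
  branch 2 (add ¬c, ¬b):
    × closes — contains both c and ¬c.
2 branches closed, 1 open.
An open branch gives a countermodel: b=true, c=true, d=true (unmentioned atoms arbitrary); the premises hold there but the conclusion fails.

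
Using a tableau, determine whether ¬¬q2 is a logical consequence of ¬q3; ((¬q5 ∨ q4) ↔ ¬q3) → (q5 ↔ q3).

No

Initial set: {¬q3; (((¬q5 ∨ q4) ↔ ¬q3) → (q5 ↔ q3)); ¬¬¬q2}.
¬¬¬q2: drop double negation, giving ¬q2.
(((¬q5 ∨ q4) ↔ ¬q3) → (q5 ↔ q3)): β-rule — branch into ¬((¬q5 ∨ q4) ↔ ¬q3)  //  (q5 ↔ q3).
  branch 1 (add ¬((¬q5 ∨ q4) ↔ ¬q3)):
    ¬((¬q5 ∨ q4) ↔ ¬q3): β-rule — branch into (¬q5 ∨ q4), ¬¬q3  //  ¬(¬q5 ∨ q4), ¬q3.
      branch 1.1 (add (¬q5 ∨ q4), ¬¬q3):
        × closes — contains both q3 and ¬q3.
      branch 1.2 (add ¬(¬q5 ∨ q4), ¬q3):
        ¬(¬q5 ∨ q4): α-rule — add ¬¬q5, ¬q4.
        ○ open, literals {q2=false, q3=false, q4=false, q5=true}.
  branch 2 (add (q5 ↔ q3)):
    (q5 ↔ q3): β-rule — branch into q5, q3  //  ¬q5, ¬q3.
      branch 2.1 (add q5, q3):
        × closes — contains both q3 and ¬q3.
      branch 2.2 (add ¬q5, ¬q3):
        ○ open, literals {q2=false, q3=false, q5=false}.
2 branches closed, 2 open.
An open branch gives a countermodel: q2=false, q3=false, q4=false, q5=true (unmentioned atoms arbitrary); the premises hold there but the conclusion fails.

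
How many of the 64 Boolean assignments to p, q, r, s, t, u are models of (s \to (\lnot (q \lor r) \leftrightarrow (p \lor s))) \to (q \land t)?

32

Initial set: {((s \to (\lnot (q \lor r) \leftrightarrow (p \lor s))) \to (q \land t))}.
((s \to (\lnot (q \lor r) \leftrightarrow (p \lor s))) \to (q \land t)): β-rule — branch into \lnot (s \to (\lnot (q \lor r) \leftrightarrow (p \lor s)))  //  (q \land t).
  branch 1 (add \lnot (s \to (\lnot (q \lor r) \leftrightarrow (p \lor s)))):
    \lnot (s \to (\lnot (q \lor r) \leftrightarrow (p \lor s))): α-rule — add s, \lnot (\lnot (q \lor r) \leftrightarrow (p \lor s)).
    \lnot (\lnot (q \lor r) \leftrightarrow (p \lor s)): β-rule — branch into \lnot (q \lor r), \lnot (p \lor s)  //  \lnot \lnot (q \lor r), (p \lor s).
      branch 1.1 (add \lnot (q \lor r), \lnot (p \lor s)):
        \lnot (q \lor r): α-rule — add \lnot q, \lnot r.
        \lnot (p \lor s): α-rule — add \lnot p, \lnot s.
        × closes — contains both s and \lnot s.
      branch 1.2 (add \lnot \lnot (q \lor r), (p \lor s)):
        \lnot \lnot (q \lor r): β-rule — branch into q  //  r.
          branch 1.2.1 (add q):
            (p \lor s): β-rule — branch into p  //  s.
              branch 1.2.1.1 (add p):
                ○ open, literals {p=1, q=1, s=1}.
              branch 1.2.1.2 (add s):
                ○ open, literals {q=1, s=1}.
          branch 1.2.2 (add r):
            (p \lor s): β-rule — branch into p  //  s.
              branch 1.2.2.1 (add p):
                ○ open, literals {p=1, r=1, s=1}.
              branch 1.2.2.2 (add s):
                ○ open, literals {r=1, s=1}.
  branch 2 (add (q \land t)):
    (q \land t): α-rule — add q, t.
    ○ open, literals {q=1, t=1}.
1 branch closed, 5 open.
Each open branch fixes some atoms; the unmentioned ones are free. Counting distinct full assignments: branch {p=1, q=1, s=1} (r, t, u) contributes 8 new; branch {q=1, s=1} (p, r, t, u) contributes 8 new; branch {p=1, r=1, s=1} (q, t, u) contributes 4 new; branch {r=1, s=1} (p, q, t, u) contributes 4 new; branch {q=1, t=1} (p, r, s, u) contributes 8 new. Total: 32.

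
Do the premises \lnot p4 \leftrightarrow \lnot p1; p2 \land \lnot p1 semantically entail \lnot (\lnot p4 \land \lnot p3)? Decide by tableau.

Initial set: {(\lnot p4 \leftrightarrow \lnot p1); (p2 \land \lnot p1); \lnot \lnot (\lnot p4 \land \lnot p3)}.
(p2 \land \lnot p1): α-rule — add p2, \lnot p1.
\lnot \lnot (\lnot p4 \land \lnot p3): α-rule — add \lnot p4, \lnot p3.
(\lnot p4 \leftrightarrow \lnot p1): β-rule — branch into \lnot p4, \lnot p1  //  \lnot \lnot p4, \lnot \lnot p1.
  branch 1 (add \lnot p4, \lnot p1):
    ○ open, literals {p1=0, p2=1, p3=0, p4=0}.
  branch 2 (add \lnot \lnot p4, \lnot \lnot p1):
    × closes — contains both p4 and \lnot p4.
1 branch closed, 1 open.
An open branch gives a countermodel: p1=0, p2=1, p3=0, p4=0 (unmentioned atoms arbitrary); the premises hold there but the conclusion fails.

No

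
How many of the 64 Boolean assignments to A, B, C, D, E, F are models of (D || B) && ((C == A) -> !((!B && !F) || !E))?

Initial set: {((D || B) && ((C == A) -> !((!B && !F) || !E)))}.
((D || B) && ((C == A) -> !((!B && !F) || !E))): α-rule — add (D || B), ((C == A) -> !((!B && !F) || !E)).
(D || B): β-rule — branch into D  //  B.
  branch 1 (add D):
    ((C == A) -> !((!B && !F) || !E)): β-rule — branch into !(C == A)  //  !((!B && !F) || !E).
      branch 1.1 (add !(C == A)):
        !(C == A): β-rule — branch into C, !A  //  !C, A.
          branch 1.1.1 (add C, !A):
            ○ open, literals {A=0, C=1, D=1}.
          branch 1.1.2 (add !C, A):
            ○ open, literals {A=1, C=0, D=1}.
      branch 1.2 (add !((!B && !F) || !E)):
        !((!B && !F) || !E): α-rule — add !(!B && !F), !!E.
        !(!B && !F): β-rule — branch into !!B  //  !!F.
          branch 1.2.1 (add !!B):
            ○ open, literals {B=1, D=1, E=1}.
          branch 1.2.2 (add !!F):
            ○ open, literals {D=1, E=1, F=1}.
  branch 2 (add B):
    ((C == A) -> !((!B && !F) || !E)): β-rule — branch into !(C == A)  //  !((!B && !F) || !E).
      branch 2.1 (add !(C == A)):
        !(C == A): β-rule — branch into C, !A  //  !C, A.
          branch 2.1.1 (add C, !A):
            ○ open, literals {A=0, B=1, C=1}.
          branch 2.1.2 (add !C, A):
            ○ open, literals {A=1, B=1, C=0}.
      branch 2.2 (add !((!B && !F) || !E)):
        !((!B && !F) || !E): α-rule — add !(!B && !F), !!E.
        !(!B && !F): β-rule — branch into !!B  //  !!F.
          branch 2.2.1 (add !!B):
            ○ open, literals {B=1, E=1}.
          branch 2.2.2 (add !!F):
            ○ open, literals {B=1, E=1, F=1}.
0 branches closed, 8 open.
Each open branch fixes some atoms; the unmentioned ones are free. Counting distinct full assignments: branch {A=0, C=1, D=1} (B, E, F) contributes 8 new; branch {A=1, C=0, D=1} (B, E, F) contributes 8 new; branch {B=1, D=1, E=1} (A, C, F) contributes 4 new; branch {D=1, E=1, F=1} (A, B, C) contributes 2 new; branch {A=0, B=1, C=1} (D, E, F) contributes 4 new; branch {A=1, B=1, C=0} (D, E, F) contributes 4 new; branch {B=1, E=1} (A, C, D, F) contributes 4 new; branch {B=1, E=1, F=1} (A, C, D) contributes 0 new. Total: 34.

34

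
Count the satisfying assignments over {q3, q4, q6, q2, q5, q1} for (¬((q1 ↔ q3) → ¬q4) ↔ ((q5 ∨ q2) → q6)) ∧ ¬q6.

20

Initial set: {((¬((q1 ↔ q3) → ¬q4) ↔ ((q5 ∨ q2) → q6)) ∧ ¬q6)}.
((¬((q1 ↔ q3) → ¬q4) ↔ ((q5 ∨ q2) → q6)) ∧ ¬q6): α-rule — add (¬((q1 ↔ q3) → ¬q4) ↔ ((q5 ∨ q2) → q6)), ¬q6.
(¬((q1 ↔ q3) → ¬q4) ↔ ((q5 ∨ q2) → q6)): β-rule — branch into ¬((q1 ↔ q3) → ¬q4), ((q5 ∨ q2) → q6)  //  ¬¬((q1 ↔ q3) → ¬q4), ¬((q5 ∨ q2) → q6).
  branch 1 (add ¬((q1 ↔ q3) → ¬q4), ((q5 ∨ q2) → q6)):
    ¬((q1 ↔ q3) → ¬q4): α-rule — add (q1 ↔ q3), ¬¬q4.
    ((q5 ∨ q2) → q6): β-rule — branch into ¬(q5 ∨ q2)  //  q6.
      branch 1.1 (add ¬(q5 ∨ q2)):
        ¬(q5 ∨ q2): α-rule — add ¬q5, ¬q2.
        (q1 ↔ q3): β-rule — branch into q1, q3  //  ¬q1, ¬q3.
          branch 1.1.1 (add q1, q3):
            ○ open, literals {q1=T, q2=F, q3=T, q4=T, q5=F, q6=F}.
          branch 1.1.2 (add ¬q1, ¬q3):
            ○ open, literals {q1=F, q2=F, q3=F, q4=T, q5=F, q6=F}.
      branch 1.2 (add q6):
        × closes — contains both q6 and ¬q6.
  branch 2 (add ¬¬((q1 ↔ q3) → ¬q4), ¬((q5 ∨ q2) → q6)):
    ¬((q5 ∨ q2) → q6): α-rule — add (q5 ∨ q2), ¬q6.
    ¬¬((q1 ↔ q3) → ¬q4): β-rule — branch into ¬(q1 ↔ q3)  //  ¬q4.
      branch 2.1 (add ¬(q1 ↔ q3)):
        (q5 ∨ q2): β-rule — branch into q5  //  q2.
          branch 2.1.1 (add q5):
            ¬(q1 ↔ q3): β-rule — branch into q1, ¬q3  //  ¬q1, q3.
              branch 2.1.1.1 (add q1, ¬q3):
                ○ open, literals {q1=T, q3=F, q5=T, q6=F}.
              branch 2.1.1.2 (add ¬q1, q3):
                ○ open, literals {q1=F, q3=T, q5=T, q6=F}.
          branch 2.1.2 (add q2):
            ¬(q1 ↔ q3): β-rule — branch into q1, ¬q3  //  ¬q1, q3.
              branch 2.1.2.1 (add q1, ¬q3):
                ○ open, literals {q1=T, q2=T, q3=F, q6=F}.
              branch 2.1.2.2 (add ¬q1, q3):
                ○ open, literals {q1=F, q2=T, q3=T, q6=F}.
      branch 2.2 (add ¬q4):
        (q5 ∨ q2): β-rule — branch into q5  //  q2.
          branch 2.2.1 (add q5):
            ○ open, literals {q4=F, q5=T, q6=F}.
          branch 2.2.2 (add q2):
            ○ open, literals {q2=T, q4=F, q6=F}.
1 branch closed, 8 open.
Each open branch fixes some atoms; the unmentioned ones are free. Counting distinct full assignments: branch {q1=T, q2=F, q3=T, q4=T, q5=F, q6=F} (none free) contributes 1 new; branch {q1=F, q2=F, q3=F, q4=T, q5=F, q6=F} (none free) contributes 1 new; branch {q1=T, q3=F, q5=T, q6=F} (q4, q2) contributes 4 new; branch {q1=F, q3=T, q5=T, q6=F} (q4, q2) contributes 4 new; branch {q1=T, q2=T, q3=F, q6=F} (q4, q5) contributes 2 new; branch {q1=F, q2=T, q3=T, q6=F} (q4, q5) contributes 2 new; branch {q4=F, q5=T, q6=F} (q3, q2, q1) contributes 4 new; branch {q2=T, q4=F, q6=F} (q3, q5, q1) contributes 2 new. Total: 20.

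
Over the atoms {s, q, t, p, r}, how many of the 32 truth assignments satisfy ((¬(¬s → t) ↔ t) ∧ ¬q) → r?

Initial set: {(((¬(¬s → t) ↔ t) ∧ ¬q) → r)}.
(((¬(¬s → t) ↔ t) ∧ ¬q) → r): β-rule — branch into ¬((¬(¬s → t) ↔ t) ∧ ¬q)  //  r.
  branch 1 (add ¬((¬(¬s → t) ↔ t) ∧ ¬q)):
    ¬((¬(¬s → t) ↔ t) ∧ ¬q): β-rule — branch into ¬(¬(¬s → t) ↔ t)  //  ¬¬q.
      branch 1.1 (add ¬(¬(¬s → t) ↔ t)):
        ¬(¬(¬s → t) ↔ t): β-rule — branch into ¬(¬s → t), ¬t  //  ¬¬(¬s → t), t.
          branch 1.1.1 (add ¬(¬s → t), ¬t):
            ¬(¬s → t): α-rule — add ¬s, ¬t.
            ○ open, literals {s=0, t=0}.
          branch 1.1.2 (add ¬¬(¬s → t), t):
            ¬¬(¬s → t): β-rule — branch into ¬¬s  //  t.
              branch 1.1.2.1 (add ¬¬s):
                ○ open, literals {s=1, t=1}.
              branch 1.1.2.2 (add t):
                ○ open, literals {t=1}.
      branch 1.2 (add ¬¬q):
        ○ open, literals {q=1}.
  branch 2 (add r):
    ○ open, literals {r=1}.
0 branches closed, 5 open.
Each open branch fixes some atoms; the unmentioned ones are free. Counting distinct full assignments: branch {s=0, t=0} (q, p, r) contributes 8 new; branch {s=1, t=1} (q, p, r) contributes 8 new; branch {t=1} (s, q, p, r) contributes 8 new; branch {q=1} (s, t, p, r) contributes 4 new; branch {r=1} (s, q, t, p) contributes 2 new. Total: 30.

30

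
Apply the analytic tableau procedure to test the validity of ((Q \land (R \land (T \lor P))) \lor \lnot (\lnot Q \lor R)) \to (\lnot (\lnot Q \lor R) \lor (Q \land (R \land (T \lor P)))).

Valid

Assume the negation and expand:
Initial set: {\lnot (((Q \land (R \land (T \lor P))) \lor \lnot (\lnot Q \lor R)) \to (\lnot (\lnot Q \lor R) \lor (Q \land (R \land (T \lor P)))))}.
\lnot (((Q \land (R \land (T \lor P))) \lor \lnot (\lnot Q \lor R)) \to (\lnot (\lnot Q \lor R) \lor (Q \land (R \land (T \lor P))))): α-rule — add ((Q \land (R \land (T \lor P))) \lor \lnot (\lnot Q \lor R)), \lnot (\lnot (\lnot Q \lor R) \lor (Q \land (R \land (T \lor P)))).
\lnot (\lnot (\lnot Q \lor R) \lor (Q \land (R \land (T \lor P)))): α-rule — add \lnot \lnot (\lnot Q \lor R), \lnot (Q \land (R \land (T \lor P))).
((Q \land (R \land (T \lor P))) \lor \lnot (\lnot Q \lor R)): β-rule — branch into (Q \land (R \land (T \lor P)))  //  \lnot (\lnot Q \lor R).
  branch 1 (add (Q \land (R \land (T \lor P)))):
    (Q \land (R \land (T \lor P))): α-rule — add Q, (R \land (T \lor P)).
    (R \land (T \lor P)): α-rule — add R, (T \lor P).
    \lnot \lnot (\lnot Q \lor R): β-rule — branch into \lnot Q  //  R.
      branch 1.1 (add \lnot Q):
        × closes — contains both Q and \lnot Q.
      branch 1.2 (add R):
        \lnot (Q \land (R \land (T \lor P))): β-rule — branch into \lnot Q  //  \lnot (R \land (T \lor P)).
          branch 1.2.1 (add \lnot Q):
            × closes — contains both Q and \lnot Q.
          branch 1.2.2 (add \lnot (R \land (T \lor P))):
            (T \lor P): β-rule — branch into T  //  P.
              branch 1.2.2.1 (add T):
                \lnot (R \land (T \lor P)): β-rule — branch into \lnot R  //  \lnot (T \lor P).
                  branch 1.2.2.1.1 (add \lnot R):
                    × closes — contains both R and \lnot R.
                  branch 1.2.2.1.2 (add \lnot (T \lor P)):
                    \lnot (T \lor P): α-rule — add \lnot T, \lnot P.
                    × closes — contains both T and \lnot T.
              branch 1.2.2.2 (add P):
                \lnot (R \land (T \lor P)): β-rule — branch into \lnot R  //  \lnot (T \lor P).
                  branch 1.2.2.2.1 (add \lnot R):
                    × closes — contains both R and \lnot R.
                  branch 1.2.2.2.2 (add \lnot (T \lor P)):
                    \lnot (T \lor P): α-rule — add \lnot T, \lnot P.
                    × closes — contains both P and \lnot P.
  branch 2 (add \lnot (\lnot Q \lor R)):
    \lnot (\lnot Q \lor R): α-rule — add \lnot \lnot Q, \lnot R.
    \lnot \lnot (\lnot Q \lor R): β-rule — branch into \lnot Q  //  R.
      branch 2.1 (add \lnot Q):
        × closes — contains both Q and \lnot Q.
      branch 2.2 (add R):
        × closes — contains both R and \lnot R.
All 8 branches close.
Every branch closed, so the negation is unsatisfiable and the formula is valid.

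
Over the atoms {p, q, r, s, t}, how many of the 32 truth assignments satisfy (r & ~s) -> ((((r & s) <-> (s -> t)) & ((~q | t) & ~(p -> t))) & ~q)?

Initial set: {((r & ~s) -> ((((r & s) <-> (s -> t)) & ((~q | t) & ~(p -> t))) & ~q))}.
((r & ~s) -> ((((r & s) <-> (s -> t)) & ((~q | t) & ~(p -> t))) & ~q)): β-rule — branch into ~(r & ~s)  //  ((((r & s) <-> (s -> t)) & ((~q | t) & ~(p -> t))) & ~q).
  branch 1 (add ~(r & ~s)):
    ~(r & ~s): β-rule — branch into ~r  //  ~~s.
      branch 1.1 (add ~r):
        ○ open, literals {r=false}.
      branch 1.2 (add ~~s):
        ○ open, literals {s=true}.
  branch 2 (add ((((r & s) <-> (s -> t)) & ((~q | t) & ~(p -> t))) & ~q)):
    ((((r & s) <-> (s -> t)) & ((~q | t) & ~(p -> t))) & ~q): α-rule — add (((r & s) <-> (s -> t)) & ((~q | t) & ~(p -> t))), ~q.
    (((r & s) <-> (s -> t)) & ((~q | t) & ~(p -> t))): α-rule — add ((r & s) <-> (s -> t)), ((~q | t) & ~(p -> t)).
    ((~q | t) & ~(p -> t)): α-rule — add (~q | t), ~(p -> t).
    ~(p -> t): α-rule — add p, ~t.
    ((r & s) <-> (s -> t)): β-rule — branch into (r & s), (s -> t)  //  ~(r & s), ~(s -> t).
      branch 2.1 (add (r & s), (s -> t)):
        (r & s): α-rule — add r, s.
        (~q | t): β-rule — branch into ~q  //  t.
          branch 2.1.1 (add ~q):
            (s -> t): β-rule — branch into ~s  //  t.
              branch 2.1.1.1 (add ~s):
                × closes — contains both s and ~s.
              branch 2.1.1.2 (add t):
                × closes — contains both t and ~t.
          branch 2.1.2 (add t):
            × closes — contains both t and ~t.
      branch 2.2 (add ~(r & s), ~(s -> t)):
        ~(s -> t): α-rule — add s, ~t.
        (~q | t): β-rule — branch into ~q  //  t.
          branch 2.2.1 (add ~q):
            ~(r & s): β-rule — branch into ~r  //  ~s.
              branch 2.2.1.1 (add ~r):
                ○ open, literals {p=true, q=false, r=false, s=true, t=false}.
              branch 2.2.1.2 (add ~s):
                × closes — contains both s and ~s.
          branch 2.2.2 (add t):
            × closes — contains both t and ~t.
5 branches closed, 3 open.
Each open branch fixes some atoms; the unmentioned ones are free. Counting distinct full assignments: branch {r=false} (p, q, s, t) contributes 16 new; branch {s=true} (p, q, r, t) contributes 8 new; branch {p=true, q=false, r=false, s=true, t=false} (none free) contributes 0 new. Total: 24.

24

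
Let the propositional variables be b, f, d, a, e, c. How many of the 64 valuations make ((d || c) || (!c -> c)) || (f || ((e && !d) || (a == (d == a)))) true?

60

Initial set: {(((d || c) || (!c -> c)) || (f || ((e && !d) || (a == (d == a)))))}.
(((d || c) || (!c -> c)) || (f || ((e && !d) || (a == (d == a))))): β-rule — branch into ((d || c) || (!c -> c))  //  (f || ((e && !d) || (a == (d == a)))).
  branch 1 (add ((d || c) || (!c -> c))):
    ((d || c) || (!c -> c)): β-rule — branch into (d || c)  //  (!c -> c).
      branch 1.1 (add (d || c)):
        (d || c): β-rule — branch into d  //  c.
          branch 1.1.1 (add d):
            ○ open, literals {d=1}.
          branch 1.1.2 (add c):
            ○ open, literals {c=1}.
      branch 1.2 (add (!c -> c)):
        (!c -> c): β-rule — branch into !!c  //  c.
          branch 1.2.1 (add !!c):
            ○ open, literals {c=1}.
          branch 1.2.2 (add c):
            ○ open, literals {c=1}.
  branch 2 (add (f || ((e && !d) || (a == (d == a))))):
    (f || ((e && !d) || (a == (d == a)))): β-rule — branch into f  //  ((e && !d) || (a == (d == a))).
      branch 2.1 (add f):
        ○ open, literals {f=1}.
      branch 2.2 (add ((e && !d) || (a == (d == a)))):
        ((e && !d) || (a == (d == a))): β-rule — branch into (e && !d)  //  (a == (d == a)).
          branch 2.2.1 (add (e && !d)):
            (e && !d): α-rule — add e, !d.
            ○ open, literals {d=0, e=1}.
          branch 2.2.2 (add (a == (d == a))):
            (a == (d == a)): β-rule — branch into a, (d == a)  //  !a, !(d == a).
              branch 2.2.2.1 (add a, (d == a)):
                (d == a): β-rule — branch into d, a  //  !d, !a.
                  branch 2.2.2.1.1 (add d, a):
                    ○ open, literals {a=1, d=1}.
                  branch 2.2.2.1.2 (add !d, !a):
                    × closes — contains both a and !a.
              branch 2.2.2.2 (add !a, !(d == a)):
                !(d == a): β-rule — branch into d, !a  //  !d, a.
                  branch 2.2.2.2.1 (add d, !a):
                    ○ open, literals {a=0, d=1}.
                  branch 2.2.2.2.2 (add !d, a):
                    × closes — contains both a and !a.
2 branches closed, 8 open.
Each open branch fixes some atoms; the unmentioned ones are free. Counting distinct full assignments: branch {d=1} (b, f, a, e, c) contributes 32 new; branch {c=1} (b, f, d, a, e) contributes 16 new; branch {c=1} (b, f, d, a, e) contributes 0 new; branch {c=1} (b, f, d, a, e) contributes 0 new; branch {f=1} (b, d, a, e, c) contributes 8 new; branch {d=0, e=1} (b, f, a, c) contributes 4 new; branch {a=1, d=1} (b, f, e, c) contributes 0 new; branch {a=0, d=1} (b, f, e, c) contributes 0 new. Total: 60.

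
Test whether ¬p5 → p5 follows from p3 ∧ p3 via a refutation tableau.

Initial set: {(p3 ∧ p3); ¬(¬p5 → p5)}.
(p3 ∧ p3): α-rule — add p3, p3.
¬(¬p5 → p5): α-rule — add ¬p5, ¬p5.
○ open, literals {p3=T, p5=F}.
0 branches closed, 1 open.
An open branch gives a countermodel: p3=T, p5=F (unmentioned atoms arbitrary); the premises hold there but the conclusion fails.

No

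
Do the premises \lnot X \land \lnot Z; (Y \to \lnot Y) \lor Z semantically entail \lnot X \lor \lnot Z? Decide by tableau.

Yes

Initial set: {T (\lnot X \land \lnot Z); T ((Y \to \lnot Y) \lor Z); F (\lnot X \lor \lnot Z)}.
T (\lnot X \land \lnot Z): α-rule — add T \lnot X, T \lnot Z.
F (\lnot X \lor \lnot Z): α-rule — add F \lnot X, F \lnot Z.
× closes — contains both X and \lnot X.
All 1 branch closes.
Every branch closed, so the premises entail the conclusion.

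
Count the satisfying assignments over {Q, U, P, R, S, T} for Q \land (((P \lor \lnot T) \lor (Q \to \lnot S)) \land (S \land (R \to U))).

Initial set: {(Q \land (((P \lor \lnot T) \lor (Q \to \lnot S)) \land (S \land (R \to U))))}.
(Q \land (((P \lor \lnot T) \lor (Q \to \lnot S)) \land (S \land (R \to U)))): α-rule — add Q, (((P \lor \lnot T) \lor (Q \to \lnot S)) \land (S \land (R \to U))).
(((P \lor \lnot T) \lor (Q \to \lnot S)) \land (S \land (R \to U))): α-rule — add ((P \lor \lnot T) \lor (Q \to \lnot S)), (S \land (R \to U)).
(S \land (R \to U)): α-rule — add S, (R \to U).
((P \lor \lnot T) \lor (Q \to \lnot S)): β-rule — branch into (P \lor \lnot T)  //  (Q \to \lnot S).
  branch 1 (add (P \lor \lnot T)):
    (R \to U): β-rule — branch into \lnot R  //  U.
      branch 1.1 (add \lnot R):
        (P \lor \lnot T): β-rule — branch into P  //  \lnot T.
          branch 1.1.1 (add P):
            ○ open, literals {P=1, Q=1, R=0, S=1}.
          branch 1.1.2 (add \lnot T):
            ○ open, literals {Q=1, R=0, S=1, T=0}.
      branch 1.2 (add U):
        (P \lor \lnot T): β-rule — branch into P  //  \lnot T.
          branch 1.2.1 (add P):
            ○ open, literals {P=1, Q=1, S=1, U=1}.
          branch 1.2.2 (add \lnot T):
            ○ open, literals {Q=1, S=1, T=0, U=1}.
  branch 2 (add (Q \to \lnot S)):
    (R \to U): β-rule — branch into \lnot R  //  U.
      branch 2.1 (add \lnot R):
        (Q \to \lnot S): β-rule — branch into \lnot Q  //  \lnot S.
          branch 2.1.1 (add \lnot Q):
            × closes — contains both Q and \lnot Q.
          branch 2.1.2 (add \lnot S):
            × closes — contains both S and \lnot S.
      branch 2.2 (add U):
        (Q \to \lnot S): β-rule — branch into \lnot Q  //  \lnot S.
          branch 2.2.1 (add \lnot Q):
            × closes — contains both Q and \lnot Q.
          branch 2.2.2 (add \lnot S):
            × closes — contains both S and \lnot S.
4 branches closed, 4 open.
Each open branch fixes some atoms; the unmentioned ones are free. Counting distinct full assignments: branch {P=1, Q=1, R=0, S=1} (U, T) contributes 4 new; branch {Q=1, R=0, S=1, T=0} (U, P) contributes 2 new; branch {P=1, Q=1, S=1, U=1} (R, T) contributes 2 new; branch {Q=1, S=1, T=0, U=1} (P, R) contributes 1 new. Total: 9.

9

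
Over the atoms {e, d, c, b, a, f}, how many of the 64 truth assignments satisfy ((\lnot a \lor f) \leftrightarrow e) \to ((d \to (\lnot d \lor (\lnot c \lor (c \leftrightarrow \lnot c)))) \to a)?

52

Initial set: {T (((\lnot a \lor f) \leftrightarrow e) \to ((d \to (\lnot d \lor (\lnot c \lor (c \leftrightarrow \lnot c)))) \to a))}.
T (((\lnot a \lor f) \leftrightarrow e) \to ((d \to (\lnot d \lor (\lnot c \lor (c \leftrightarrow \lnot c)))) \to a)): β-rule — branch into F ((\lnot a \lor f) \leftrightarrow e)  //  T ((d \to (\lnot d \lor (\lnot c \lor (c \leftrightarrow \lnot c)))) \to a).
  branch 1 (add F ((\lnot a \lor f) \leftrightarrow e)):
    F ((\lnot a \lor f) \leftrightarrow e): β-rule — branch into T (\lnot a \lor f), F e  //  F (\lnot a \lor f), T e.
      branch 1.1 (add T (\lnot a \lor f), F e):
        T (\lnot a \lor f): β-rule — branch into T \lnot a  //  T f.
          branch 1.1.1 (add T \lnot a):
            ○ open, literals {a=0, e=0}.
          branch 1.1.2 (add T f):
            ○ open, literals {e=0, f=1}.
      branch 1.2 (add F (\lnot a \lor f), T e):
        F (\lnot a \lor f): α-rule — add F \lnot a, F f.
        ○ open, literals {a=1, e=1, f=0}.
  branch 2 (add T ((d \to (\lnot d \lor (\lnot c \lor (c \leftrightarrow \lnot c)))) \to a)):
    T ((d \to (\lnot d \lor (\lnot c \lor (c \leftrightarrow \lnot c)))) \to a): β-rule — branch into F (d \to (\lnot d \lor (\lnot c \lor (c \leftrightarrow \lnot c))))  //  T a.
      branch 2.1 (add F (d \to (\lnot d \lor (\lnot c \lor (c \leftrightarrow \lnot c))))):
        F (d \to (\lnot d \lor (\lnot c \lor (c \leftrightarrow \lnot c)))): α-rule — add T d, F (\lnot d \lor (\lnot c \lor (c \leftrightarrow \lnot c))).
        F (\lnot d \lor (\lnot c \lor (c \leftrightarrow \lnot c))): α-rule — add F \lnot d, F (\lnot c \lor (c \leftrightarrow \lnot c)).
        F (\lnot c \lor (c \leftrightarrow \lnot c)): α-rule — add F \lnot c, F (c \leftrightarrow \lnot c).
        F (c \leftrightarrow \lnot c): β-rule — branch into T c, F \lnot c  //  F c, T \lnot c.
          branch 2.1.1 (add T c, F \lnot c):
            ○ open, literals {c=1, d=1}.
          branch 2.1.2 (add F c, T \lnot c):
            × closes — contains both c and \lnot c.
      branch 2.2 (add T a):
        ○ open, literals {a=1}.
1 branch closed, 5 open.
Each open branch fixes some atoms; the unmentioned ones are free. Counting distinct full assignments: branch {a=0, e=0} (d, c, b, f) contributes 16 new; branch {e=0, f=1} (d, c, b, a) contributes 8 new; branch {a=1, e=1, f=0} (d, c, b) contributes 8 new; branch {c=1, d=1} (e, b, a, f) contributes 8 new; branch {a=1} (e, d, c, b, f) contributes 12 new. Total: 52.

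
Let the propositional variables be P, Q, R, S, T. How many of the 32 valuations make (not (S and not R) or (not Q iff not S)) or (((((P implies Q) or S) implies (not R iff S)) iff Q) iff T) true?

30

Initial set: {((not (S and not R) or (not Q iff not S)) or (((((P implies Q) or S) implies (not R iff S)) iff Q) iff T))}.
((not (S and not R) or (not Q iff not S)) or (((((P implies Q) or S) implies (not R iff S)) iff Q) iff T)): β-rule — branch into (not (S and not R) or (not Q iff not S))  //  (((((P implies Q) or S) implies (not R iff S)) iff Q) iff T).
  branch 1 (add (not (S and not R) or (not Q iff not S))):
    (not (S and not R) or (not Q iff not S)): β-rule — branch into not (S and not R)  //  (not Q iff not S).
      branch 1.1 (add not (S and not R)):
        not (S and not R): β-rule — branch into not S  //  not not R.
          branch 1.1.1 (add not S):
            ○ open, literals {S=F}.
          branch 1.1.2 (add not not R):
            ○ open, literals {R=T}.
      branch 1.2 (add (not Q iff not S)):
        (not Q iff not S): β-rule — branch into not Q, not S  //  not not Q, not not S.
          branch 1.2.1 (add not Q, not S):
            ○ open, literals {Q=F, S=F}.
          branch 1.2.2 (add not not Q, not not S):
            ○ open, literals {Q=T, S=T}.
  branch 2 (add (((((P implies Q) or S) implies (not R iff S)) iff Q) iff T)):
    (((((P implies Q) or S) implies (not R iff S)) iff Q) iff T): β-rule — branch into ((((P implies Q) or S) implies (not R iff S)) iff Q), T  //  not ((((P implies Q) or S) implies (not R iff S)) iff Q), not T.
      branch 2.1 (add ((((P implies Q) or S) implies (not R iff S)) iff Q), T):
        ((((P implies Q) or S) implies (not R iff S)) iff Q): β-rule — branch into (((P implies Q) or S) implies (not R iff S)), Q  //  not (((P implies Q) or S) implies (not R iff S)), not Q.
          branch 2.1.1 (add (((P implies Q) or S) implies (not R iff S)), Q):
            (((P implies Q) or S) implies (not R iff S)): β-rule — branch into not ((P implies Q) or S)  //  (not R iff S).
              branch 2.1.1.1 (add not ((P implies Q) or S)):
                not ((P implies Q) or S): α-rule — add not (P implies Q), not S.
                not (P implies Q): α-rule — add P, not Q.
                × closes — contains both Q and not Q.
              branch 2.1.1.2 (add (not R iff S)):
                (not R iff S): β-rule — branch into not R, S  //  not not R, not S.
                  branch 2.1.1.2.1 (add not R, S):
                    ○ open, literals {Q=T, R=F, S=T, T=T}.
                  branch 2.1.1.2.2 (add not not R, not S):
                    ○ open, literals {Q=T, R=T, S=F, T=T}.
          branch 2.1.2 (add not (((P implies Q) or S) implies (not R iff S)), not Q):
            not (((P implies Q) or S) implies (not R iff S)): α-rule — add ((P implies Q) or S), not (not R iff S).
            ((P implies Q) or S): β-rule — branch into (P implies Q)  //  S.
              branch 2.1.2.1 (add (P implies Q)):
                not (not R iff S): β-rule — branch into not R, not S  //  not not R, S.
                  branch 2.1.2.1.1 (add not R, not S):
                    (P implies Q): β-rule — branch into not P  //  Q.
                      branch 2.1.2.1.1.1 (add not P):
                        ○ open, literals {P=F, Q=F, R=F, S=F, T=T}.
                      branch 2.1.2.1.1.2 (add Q):
                        × closes — contains both Q and not Q.
                  branch 2.1.2.1.2 (add not not R, S):
                    (P implies Q): β-rule — branch into not P  //  Q.
                      branch 2.1.2.1.2.1 (add not P):
                        ○ open, literals {P=F, Q=F, R=T, S=T, T=T}.
                      branch 2.1.2.1.2.2 (add Q):
                        × closes — contains both Q and not Q.
              branch 2.1.2.2 (add S):
                not (not R iff S): β-rule — branch into not R, not S  //  not not R, S.
                  branch 2.1.2.2.1 (add not R, not S):
                    × closes — contains both S and not S.
                  branch 2.1.2.2.2 (add not not R, S):
                    ○ open, literals {Q=F, R=T, S=T, T=T}.
      branch 2.2 (add not ((((P implies Q) or S) implies (not R iff S)) iff Q), not T):
        not ((((P implies Q) or S) implies (not R iff S)) iff Q): β-rule — branch into (((P implies Q) or S) implies (not R iff S)), not Q  //  not (((P implies Q) or S) implies (not R iff S)), Q.
          branch 2.2.1 (add (((P implies Q) or S) implies (not R iff S)), not Q):
            (((P implies Q) or S) implies (not R iff S)): β-rule — branch into not ((P implies Q) or S)  //  (not R iff S).
              branch 2.2.1.1 (add not ((P implies Q) or S)):
                not ((P implies Q) or S): α-rule — add not (P implies Q), not S.
                not (P implies Q): α-rule — add P, not Q.
                ○ open, literals {P=T, Q=F, S=F, T=F}.
              branch 2.2.1.2 (add (not R iff S)):
                (not R iff S): β-rule — branch into not R, S  //  not not R, not S.
                  branch 2.2.1.2.1 (add not R, S):
                    ○ open, literals {Q=F, R=F, S=T, T=F}.
                  branch 2.2.1.2.2 (add not not R, not S):
                    ○ open, literals {Q=F, R=T, S=F, T=F}.
          branch 2.2.2 (add not (((P implies Q) or S) implies (not R iff S)), Q):
            not (((P implies Q) or S) implies (not R iff S)): α-rule — add ((P implies Q) or S), not (not R iff S).
            ((P implies Q) or S): β-rule — branch into (P implies Q)  //  S.
              branch 2.2.2.1 (add (P implies Q)):
                not (not R iff S): β-rule — branch into not R, not S  //  not not R, S.
                  branch 2.2.2.1.1 (add not R, not S):
                    (P implies Q): β-rule — branch into not P  //  Q.
                      branch 2.2.2.1.1.1 (add not P):
                        ○ open, literals {P=F, Q=T, R=F, S=F, T=F}.
                      branch 2.2.2.1.1.2 (add Q):
                        ○ open, literals {Q=T, R=F, S=F, T=F}.
                  branch 2.2.2.1.2 (add not not R, S):
                    (P implies Q): β-rule — branch into not P  //  Q.
                      branch 2.2.2.1.2.1 (add not P):
                        ○ open, literals {P=F, Q=T, R=T, S=T, T=F}.
                      branch 2.2.2.1.2.2 (add Q):
                        ○ open, literals {Q=T, R=T, S=T, T=F}.
              branch 2.2.2.2 (add S):
                not (not R iff S): β-rule — branch into not R, not S  //  not not R, S.
                  branch 2.2.2.2.1 (add not R, not S):
                    × closes — contains both S and not S.
                  branch 2.2.2.2.2 (add not not R, S):
                    ○ open, literals {Q=T, R=T, S=T, T=F}.
5 branches closed, 17 open.
Each open branch fixes some atoms; the unmentioned ones are free. Counting distinct full assignments: branch {S=F} (P, Q, R, T) contributes 16 new; branch {R=T} (P, Q, S, T) contributes 8 new; branch {Q=F, S=F} (P, R, T) contributes 0 new; branch {Q=T, S=T} (P, R, T) contributes 4 new; branch {Q=T, R=F, S=T, T=T} (P) contributes 0 new; branch {Q=T, R=T, S=F, T=T} (P) contributes 0 new; branch {P=F, Q=F, R=F, S=F, T=T} (none free) contributes 0 new; branch {P=F, Q=F, R=T, S=T, T=T} (none free) contributes 0 new; branch {Q=F, R=T, S=T, T=T} (P) contributes 0 new; branch {P=T, Q=F, S=F, T=F} (R) contributes 0 new; branch {Q=F, R=F, S=T, T=F} (P) contributes 2 new; branch {Q=F, R=T, S=F, T=F} (P) contributes 0 new; branch {P=F, Q=T, R=F, S=F, T=F} (none free) contributes 0 new; branch {Q=T, R=F, S=F, T=F} (P) contributes 0 new; branch {P=F, Q=T, R=T, S=T, T=F} (none free) contributes 0 new; branch {Q=T, R=T, S=T, T=F} (P) contributes 0 new; branch {Q=T, R=T, S=T, T=F} (P) contributes 0 new. Total: 30.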